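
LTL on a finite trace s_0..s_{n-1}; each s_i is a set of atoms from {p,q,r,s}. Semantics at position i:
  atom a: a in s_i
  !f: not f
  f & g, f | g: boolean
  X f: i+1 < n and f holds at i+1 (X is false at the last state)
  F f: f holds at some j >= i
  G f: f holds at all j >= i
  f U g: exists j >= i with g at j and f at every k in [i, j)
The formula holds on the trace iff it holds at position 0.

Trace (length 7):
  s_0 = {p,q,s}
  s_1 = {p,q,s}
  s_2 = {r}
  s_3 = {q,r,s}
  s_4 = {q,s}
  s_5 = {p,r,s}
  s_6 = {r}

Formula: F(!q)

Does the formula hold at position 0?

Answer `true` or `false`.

Answer: true

Derivation:
s_0={p,q,s}: F(!q)=True !q=False q=True
s_1={p,q,s}: F(!q)=True !q=False q=True
s_2={r}: F(!q)=True !q=True q=False
s_3={q,r,s}: F(!q)=True !q=False q=True
s_4={q,s}: F(!q)=True !q=False q=True
s_5={p,r,s}: F(!q)=True !q=True q=False
s_6={r}: F(!q)=True !q=True q=False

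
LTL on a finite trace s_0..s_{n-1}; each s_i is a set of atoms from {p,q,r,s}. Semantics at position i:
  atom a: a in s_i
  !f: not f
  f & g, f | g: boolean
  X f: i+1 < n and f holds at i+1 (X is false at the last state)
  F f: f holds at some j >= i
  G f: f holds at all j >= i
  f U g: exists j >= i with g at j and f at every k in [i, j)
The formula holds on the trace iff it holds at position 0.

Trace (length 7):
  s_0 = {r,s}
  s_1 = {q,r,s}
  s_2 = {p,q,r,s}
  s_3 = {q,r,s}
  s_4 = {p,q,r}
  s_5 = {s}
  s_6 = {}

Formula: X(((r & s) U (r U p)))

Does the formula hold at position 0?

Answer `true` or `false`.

s_0={r,s}: X(((r & s) U (r U p)))=True ((r & s) U (r U p))=True (r & s)=True r=True s=True (r U p)=True p=False
s_1={q,r,s}: X(((r & s) U (r U p)))=True ((r & s) U (r U p))=True (r & s)=True r=True s=True (r U p)=True p=False
s_2={p,q,r,s}: X(((r & s) U (r U p)))=True ((r & s) U (r U p))=True (r & s)=True r=True s=True (r U p)=True p=True
s_3={q,r,s}: X(((r & s) U (r U p)))=True ((r & s) U (r U p))=True (r & s)=True r=True s=True (r U p)=True p=False
s_4={p,q,r}: X(((r & s) U (r U p)))=False ((r & s) U (r U p))=True (r & s)=False r=True s=False (r U p)=True p=True
s_5={s}: X(((r & s) U (r U p)))=False ((r & s) U (r U p))=False (r & s)=False r=False s=True (r U p)=False p=False
s_6={}: X(((r & s) U (r U p)))=False ((r & s) U (r U p))=False (r & s)=False r=False s=False (r U p)=False p=False

Answer: true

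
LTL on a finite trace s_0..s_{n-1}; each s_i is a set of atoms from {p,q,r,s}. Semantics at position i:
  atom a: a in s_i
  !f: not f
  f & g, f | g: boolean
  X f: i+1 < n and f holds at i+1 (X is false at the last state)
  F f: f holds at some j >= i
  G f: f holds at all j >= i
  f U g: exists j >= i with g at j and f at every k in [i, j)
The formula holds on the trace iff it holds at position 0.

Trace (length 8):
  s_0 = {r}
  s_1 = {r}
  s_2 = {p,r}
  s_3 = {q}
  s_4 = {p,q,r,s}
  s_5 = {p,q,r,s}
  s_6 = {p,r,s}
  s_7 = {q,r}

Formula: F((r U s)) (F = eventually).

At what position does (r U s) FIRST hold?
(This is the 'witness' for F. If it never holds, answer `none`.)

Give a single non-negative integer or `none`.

Answer: 4

Derivation:
s_0={r}: (r U s)=False r=True s=False
s_1={r}: (r U s)=False r=True s=False
s_2={p,r}: (r U s)=False r=True s=False
s_3={q}: (r U s)=False r=False s=False
s_4={p,q,r,s}: (r U s)=True r=True s=True
s_5={p,q,r,s}: (r U s)=True r=True s=True
s_6={p,r,s}: (r U s)=True r=True s=True
s_7={q,r}: (r U s)=False r=True s=False
F((r U s)) holds; first witness at position 4.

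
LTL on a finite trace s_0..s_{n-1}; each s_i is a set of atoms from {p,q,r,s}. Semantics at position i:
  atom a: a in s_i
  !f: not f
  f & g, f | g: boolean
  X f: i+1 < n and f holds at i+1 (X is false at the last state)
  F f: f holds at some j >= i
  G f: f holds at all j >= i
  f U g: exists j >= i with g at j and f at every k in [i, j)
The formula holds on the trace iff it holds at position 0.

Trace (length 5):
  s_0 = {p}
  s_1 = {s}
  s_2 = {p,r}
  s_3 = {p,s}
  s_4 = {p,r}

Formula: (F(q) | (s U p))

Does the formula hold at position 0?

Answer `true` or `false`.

s_0={p}: (F(q) | (s U p))=True F(q)=False q=False (s U p)=True s=False p=True
s_1={s}: (F(q) | (s U p))=True F(q)=False q=False (s U p)=True s=True p=False
s_2={p,r}: (F(q) | (s U p))=True F(q)=False q=False (s U p)=True s=False p=True
s_3={p,s}: (F(q) | (s U p))=True F(q)=False q=False (s U p)=True s=True p=True
s_4={p,r}: (F(q) | (s U p))=True F(q)=False q=False (s U p)=True s=False p=True

Answer: true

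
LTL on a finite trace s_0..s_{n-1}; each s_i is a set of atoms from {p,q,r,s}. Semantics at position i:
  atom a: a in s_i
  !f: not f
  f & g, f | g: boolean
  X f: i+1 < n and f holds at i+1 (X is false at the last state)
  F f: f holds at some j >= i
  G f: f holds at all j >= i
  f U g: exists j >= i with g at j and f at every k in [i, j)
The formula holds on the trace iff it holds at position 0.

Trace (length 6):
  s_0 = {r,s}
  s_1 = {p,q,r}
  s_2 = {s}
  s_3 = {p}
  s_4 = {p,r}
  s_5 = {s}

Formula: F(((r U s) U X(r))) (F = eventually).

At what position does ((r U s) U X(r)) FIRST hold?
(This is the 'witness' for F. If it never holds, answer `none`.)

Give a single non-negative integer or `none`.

Answer: 0

Derivation:
s_0={r,s}: ((r U s) U X(r))=True (r U s)=True r=True s=True X(r)=True
s_1={p,q,r}: ((r U s) U X(r))=True (r U s)=True r=True s=False X(r)=False
s_2={s}: ((r U s) U X(r))=True (r U s)=True r=False s=True X(r)=False
s_3={p}: ((r U s) U X(r))=True (r U s)=False r=False s=False X(r)=True
s_4={p,r}: ((r U s) U X(r))=False (r U s)=True r=True s=False X(r)=False
s_5={s}: ((r U s) U X(r))=False (r U s)=True r=False s=True X(r)=False
F(((r U s) U X(r))) holds; first witness at position 0.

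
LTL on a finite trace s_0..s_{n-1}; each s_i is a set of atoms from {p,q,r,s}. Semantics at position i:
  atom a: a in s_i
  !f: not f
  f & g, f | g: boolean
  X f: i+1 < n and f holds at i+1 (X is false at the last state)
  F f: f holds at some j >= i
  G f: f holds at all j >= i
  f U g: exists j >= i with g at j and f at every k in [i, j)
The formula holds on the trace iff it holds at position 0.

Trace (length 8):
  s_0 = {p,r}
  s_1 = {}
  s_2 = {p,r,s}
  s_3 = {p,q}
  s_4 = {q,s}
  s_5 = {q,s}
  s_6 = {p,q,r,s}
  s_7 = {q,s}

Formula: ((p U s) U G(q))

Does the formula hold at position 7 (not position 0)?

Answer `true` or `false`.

Answer: true

Derivation:
s_0={p,r}: ((p U s) U G(q))=False (p U s)=False p=True s=False G(q)=False q=False
s_1={}: ((p U s) U G(q))=False (p U s)=False p=False s=False G(q)=False q=False
s_2={p,r,s}: ((p U s) U G(q))=True (p U s)=True p=True s=True G(q)=False q=False
s_3={p,q}: ((p U s) U G(q))=True (p U s)=True p=True s=False G(q)=True q=True
s_4={q,s}: ((p U s) U G(q))=True (p U s)=True p=False s=True G(q)=True q=True
s_5={q,s}: ((p U s) U G(q))=True (p U s)=True p=False s=True G(q)=True q=True
s_6={p,q,r,s}: ((p U s) U G(q))=True (p U s)=True p=True s=True G(q)=True q=True
s_7={q,s}: ((p U s) U G(q))=True (p U s)=True p=False s=True G(q)=True q=True
Evaluating at position 7: result = True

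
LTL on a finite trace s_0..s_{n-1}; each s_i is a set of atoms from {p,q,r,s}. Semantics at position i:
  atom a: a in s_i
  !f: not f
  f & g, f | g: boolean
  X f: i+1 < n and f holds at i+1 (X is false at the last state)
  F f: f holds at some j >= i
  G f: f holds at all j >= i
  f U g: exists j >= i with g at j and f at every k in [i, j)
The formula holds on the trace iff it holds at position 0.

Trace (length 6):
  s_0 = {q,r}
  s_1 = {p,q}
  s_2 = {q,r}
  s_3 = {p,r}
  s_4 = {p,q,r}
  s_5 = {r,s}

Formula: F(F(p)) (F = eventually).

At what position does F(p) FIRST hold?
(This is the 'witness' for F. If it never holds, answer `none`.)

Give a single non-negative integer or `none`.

s_0={q,r}: F(p)=True p=False
s_1={p,q}: F(p)=True p=True
s_2={q,r}: F(p)=True p=False
s_3={p,r}: F(p)=True p=True
s_4={p,q,r}: F(p)=True p=True
s_5={r,s}: F(p)=False p=False
F(F(p)) holds; first witness at position 0.

Answer: 0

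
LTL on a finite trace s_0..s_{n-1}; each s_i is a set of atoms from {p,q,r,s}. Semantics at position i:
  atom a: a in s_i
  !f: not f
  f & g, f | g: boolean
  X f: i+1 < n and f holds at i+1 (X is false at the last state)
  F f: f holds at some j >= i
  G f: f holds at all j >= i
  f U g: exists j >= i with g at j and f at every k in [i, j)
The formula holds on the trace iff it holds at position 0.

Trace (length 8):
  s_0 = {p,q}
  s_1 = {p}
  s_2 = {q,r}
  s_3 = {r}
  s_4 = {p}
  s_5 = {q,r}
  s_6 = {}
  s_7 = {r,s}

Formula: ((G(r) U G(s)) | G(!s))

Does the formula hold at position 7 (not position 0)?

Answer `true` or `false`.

Answer: true

Derivation:
s_0={p,q}: ((G(r) U G(s)) | G(!s))=False (G(r) U G(s))=False G(r)=False r=False G(s)=False s=False G(!s)=False !s=True
s_1={p}: ((G(r) U G(s)) | G(!s))=False (G(r) U G(s))=False G(r)=False r=False G(s)=False s=False G(!s)=False !s=True
s_2={q,r}: ((G(r) U G(s)) | G(!s))=False (G(r) U G(s))=False G(r)=False r=True G(s)=False s=False G(!s)=False !s=True
s_3={r}: ((G(r) U G(s)) | G(!s))=False (G(r) U G(s))=False G(r)=False r=True G(s)=False s=False G(!s)=False !s=True
s_4={p}: ((G(r) U G(s)) | G(!s))=False (G(r) U G(s))=False G(r)=False r=False G(s)=False s=False G(!s)=False !s=True
s_5={q,r}: ((G(r) U G(s)) | G(!s))=False (G(r) U G(s))=False G(r)=False r=True G(s)=False s=False G(!s)=False !s=True
s_6={}: ((G(r) U G(s)) | G(!s))=False (G(r) U G(s))=False G(r)=False r=False G(s)=False s=False G(!s)=False !s=True
s_7={r,s}: ((G(r) U G(s)) | G(!s))=True (G(r) U G(s))=True G(r)=True r=True G(s)=True s=True G(!s)=False !s=False
Evaluating at position 7: result = True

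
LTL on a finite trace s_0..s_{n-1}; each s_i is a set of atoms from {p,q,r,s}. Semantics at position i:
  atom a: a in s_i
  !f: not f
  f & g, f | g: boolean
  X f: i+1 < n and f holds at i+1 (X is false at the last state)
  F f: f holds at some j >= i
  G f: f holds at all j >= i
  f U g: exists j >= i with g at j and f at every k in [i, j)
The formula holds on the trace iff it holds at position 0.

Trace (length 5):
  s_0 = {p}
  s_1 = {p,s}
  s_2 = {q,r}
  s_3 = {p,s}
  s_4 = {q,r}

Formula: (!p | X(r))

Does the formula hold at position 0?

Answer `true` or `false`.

s_0={p}: (!p | X(r))=False !p=False p=True X(r)=False r=False
s_1={p,s}: (!p | X(r))=True !p=False p=True X(r)=True r=False
s_2={q,r}: (!p | X(r))=True !p=True p=False X(r)=False r=True
s_3={p,s}: (!p | X(r))=True !p=False p=True X(r)=True r=False
s_4={q,r}: (!p | X(r))=True !p=True p=False X(r)=False r=True

Answer: false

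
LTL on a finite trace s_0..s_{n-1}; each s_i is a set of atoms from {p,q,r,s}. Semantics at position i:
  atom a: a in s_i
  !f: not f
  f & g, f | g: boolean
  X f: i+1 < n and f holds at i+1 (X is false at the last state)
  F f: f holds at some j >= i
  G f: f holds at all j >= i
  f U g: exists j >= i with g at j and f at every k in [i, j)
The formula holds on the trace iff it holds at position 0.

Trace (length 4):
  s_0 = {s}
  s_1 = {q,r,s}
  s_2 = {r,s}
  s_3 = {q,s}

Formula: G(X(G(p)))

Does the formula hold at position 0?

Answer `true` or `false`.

Answer: false

Derivation:
s_0={s}: G(X(G(p)))=False X(G(p))=False G(p)=False p=False
s_1={q,r,s}: G(X(G(p)))=False X(G(p))=False G(p)=False p=False
s_2={r,s}: G(X(G(p)))=False X(G(p))=False G(p)=False p=False
s_3={q,s}: G(X(G(p)))=False X(G(p))=False G(p)=False p=False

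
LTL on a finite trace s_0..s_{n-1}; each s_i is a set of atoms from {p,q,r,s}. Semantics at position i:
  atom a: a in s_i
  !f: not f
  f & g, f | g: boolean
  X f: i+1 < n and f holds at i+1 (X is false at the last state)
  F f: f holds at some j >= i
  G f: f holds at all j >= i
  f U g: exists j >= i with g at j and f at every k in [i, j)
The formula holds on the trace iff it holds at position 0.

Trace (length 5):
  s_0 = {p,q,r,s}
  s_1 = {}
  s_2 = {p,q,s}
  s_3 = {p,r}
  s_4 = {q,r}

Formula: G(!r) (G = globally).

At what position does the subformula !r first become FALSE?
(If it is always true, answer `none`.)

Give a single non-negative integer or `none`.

Answer: 0

Derivation:
s_0={p,q,r,s}: !r=False r=True
s_1={}: !r=True r=False
s_2={p,q,s}: !r=True r=False
s_3={p,r}: !r=False r=True
s_4={q,r}: !r=False r=True
G(!r) holds globally = False
First violation at position 0.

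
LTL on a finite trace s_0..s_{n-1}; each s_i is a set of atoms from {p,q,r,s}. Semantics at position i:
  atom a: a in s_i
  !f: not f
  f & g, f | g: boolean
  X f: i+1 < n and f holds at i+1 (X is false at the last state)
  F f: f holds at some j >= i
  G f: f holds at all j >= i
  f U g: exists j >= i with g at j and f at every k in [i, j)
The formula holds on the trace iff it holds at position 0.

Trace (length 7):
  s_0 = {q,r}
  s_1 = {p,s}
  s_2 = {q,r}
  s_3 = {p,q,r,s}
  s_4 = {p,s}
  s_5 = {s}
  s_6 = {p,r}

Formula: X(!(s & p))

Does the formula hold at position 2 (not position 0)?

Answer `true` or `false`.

Answer: false

Derivation:
s_0={q,r}: X(!(s & p))=False !(s & p)=True (s & p)=False s=False p=False
s_1={p,s}: X(!(s & p))=True !(s & p)=False (s & p)=True s=True p=True
s_2={q,r}: X(!(s & p))=False !(s & p)=True (s & p)=False s=False p=False
s_3={p,q,r,s}: X(!(s & p))=False !(s & p)=False (s & p)=True s=True p=True
s_4={p,s}: X(!(s & p))=True !(s & p)=False (s & p)=True s=True p=True
s_5={s}: X(!(s & p))=True !(s & p)=True (s & p)=False s=True p=False
s_6={p,r}: X(!(s & p))=False !(s & p)=True (s & p)=False s=False p=True
Evaluating at position 2: result = False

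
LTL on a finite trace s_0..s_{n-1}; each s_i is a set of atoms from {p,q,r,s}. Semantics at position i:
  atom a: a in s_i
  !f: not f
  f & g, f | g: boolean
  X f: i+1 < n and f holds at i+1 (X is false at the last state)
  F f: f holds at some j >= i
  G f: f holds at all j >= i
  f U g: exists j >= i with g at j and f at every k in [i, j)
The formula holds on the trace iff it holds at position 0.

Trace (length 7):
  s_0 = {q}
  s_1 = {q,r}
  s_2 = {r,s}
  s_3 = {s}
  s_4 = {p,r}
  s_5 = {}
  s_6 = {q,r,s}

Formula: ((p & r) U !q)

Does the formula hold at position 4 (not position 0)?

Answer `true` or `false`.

Answer: true

Derivation:
s_0={q}: ((p & r) U !q)=False (p & r)=False p=False r=False !q=False q=True
s_1={q,r}: ((p & r) U !q)=False (p & r)=False p=False r=True !q=False q=True
s_2={r,s}: ((p & r) U !q)=True (p & r)=False p=False r=True !q=True q=False
s_3={s}: ((p & r) U !q)=True (p & r)=False p=False r=False !q=True q=False
s_4={p,r}: ((p & r) U !q)=True (p & r)=True p=True r=True !q=True q=False
s_5={}: ((p & r) U !q)=True (p & r)=False p=False r=False !q=True q=False
s_6={q,r,s}: ((p & r) U !q)=False (p & r)=False p=False r=True !q=False q=True
Evaluating at position 4: result = True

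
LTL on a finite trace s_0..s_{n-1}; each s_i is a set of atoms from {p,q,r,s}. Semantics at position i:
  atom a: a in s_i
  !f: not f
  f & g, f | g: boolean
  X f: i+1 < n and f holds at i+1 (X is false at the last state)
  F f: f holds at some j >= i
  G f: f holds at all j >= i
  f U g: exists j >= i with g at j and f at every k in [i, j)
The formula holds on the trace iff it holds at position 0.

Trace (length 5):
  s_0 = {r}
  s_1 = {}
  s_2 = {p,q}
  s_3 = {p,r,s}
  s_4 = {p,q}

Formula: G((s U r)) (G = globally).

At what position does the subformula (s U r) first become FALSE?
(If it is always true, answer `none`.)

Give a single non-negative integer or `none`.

Answer: 1

Derivation:
s_0={r}: (s U r)=True s=False r=True
s_1={}: (s U r)=False s=False r=False
s_2={p,q}: (s U r)=False s=False r=False
s_3={p,r,s}: (s U r)=True s=True r=True
s_4={p,q}: (s U r)=False s=False r=False
G((s U r)) holds globally = False
First violation at position 1.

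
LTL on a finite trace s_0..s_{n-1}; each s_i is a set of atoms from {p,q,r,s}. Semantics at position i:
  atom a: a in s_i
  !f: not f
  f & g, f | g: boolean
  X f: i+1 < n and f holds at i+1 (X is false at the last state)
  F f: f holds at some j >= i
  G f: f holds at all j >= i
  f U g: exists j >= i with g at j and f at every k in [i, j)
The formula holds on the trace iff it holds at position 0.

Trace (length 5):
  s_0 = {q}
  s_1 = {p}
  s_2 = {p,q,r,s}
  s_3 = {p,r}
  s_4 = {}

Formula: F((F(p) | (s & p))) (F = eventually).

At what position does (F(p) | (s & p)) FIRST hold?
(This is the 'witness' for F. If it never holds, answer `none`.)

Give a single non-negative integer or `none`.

Answer: 0

Derivation:
s_0={q}: (F(p) | (s & p))=True F(p)=True p=False (s & p)=False s=False
s_1={p}: (F(p) | (s & p))=True F(p)=True p=True (s & p)=False s=False
s_2={p,q,r,s}: (F(p) | (s & p))=True F(p)=True p=True (s & p)=True s=True
s_3={p,r}: (F(p) | (s & p))=True F(p)=True p=True (s & p)=False s=False
s_4={}: (F(p) | (s & p))=False F(p)=False p=False (s & p)=False s=False
F((F(p) | (s & p))) holds; first witness at position 0.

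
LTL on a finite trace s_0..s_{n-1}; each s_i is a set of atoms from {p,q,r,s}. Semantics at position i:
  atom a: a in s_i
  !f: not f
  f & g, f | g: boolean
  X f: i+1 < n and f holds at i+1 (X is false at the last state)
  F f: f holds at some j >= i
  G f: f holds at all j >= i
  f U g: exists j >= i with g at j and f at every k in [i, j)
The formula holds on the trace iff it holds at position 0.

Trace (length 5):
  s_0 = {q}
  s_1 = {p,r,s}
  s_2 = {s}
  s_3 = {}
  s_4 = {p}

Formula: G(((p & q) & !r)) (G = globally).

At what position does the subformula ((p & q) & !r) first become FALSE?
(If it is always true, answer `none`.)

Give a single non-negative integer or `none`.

Answer: 0

Derivation:
s_0={q}: ((p & q) & !r)=False (p & q)=False p=False q=True !r=True r=False
s_1={p,r,s}: ((p & q) & !r)=False (p & q)=False p=True q=False !r=False r=True
s_2={s}: ((p & q) & !r)=False (p & q)=False p=False q=False !r=True r=False
s_3={}: ((p & q) & !r)=False (p & q)=False p=False q=False !r=True r=False
s_4={p}: ((p & q) & !r)=False (p & q)=False p=True q=False !r=True r=False
G(((p & q) & !r)) holds globally = False
First violation at position 0.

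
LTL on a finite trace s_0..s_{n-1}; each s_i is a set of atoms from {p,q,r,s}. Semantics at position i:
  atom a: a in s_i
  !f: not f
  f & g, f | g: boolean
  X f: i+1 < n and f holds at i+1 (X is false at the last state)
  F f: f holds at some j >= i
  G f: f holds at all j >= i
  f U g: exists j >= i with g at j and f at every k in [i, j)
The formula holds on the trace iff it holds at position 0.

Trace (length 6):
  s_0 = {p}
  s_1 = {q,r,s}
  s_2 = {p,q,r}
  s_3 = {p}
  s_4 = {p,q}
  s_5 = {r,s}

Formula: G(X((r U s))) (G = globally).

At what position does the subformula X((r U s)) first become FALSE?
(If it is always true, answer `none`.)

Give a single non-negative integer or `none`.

Answer: 1

Derivation:
s_0={p}: X((r U s))=True (r U s)=False r=False s=False
s_1={q,r,s}: X((r U s))=False (r U s)=True r=True s=True
s_2={p,q,r}: X((r U s))=False (r U s)=False r=True s=False
s_3={p}: X((r U s))=False (r U s)=False r=False s=False
s_4={p,q}: X((r U s))=True (r U s)=False r=False s=False
s_5={r,s}: X((r U s))=False (r U s)=True r=True s=True
G(X((r U s))) holds globally = False
First violation at position 1.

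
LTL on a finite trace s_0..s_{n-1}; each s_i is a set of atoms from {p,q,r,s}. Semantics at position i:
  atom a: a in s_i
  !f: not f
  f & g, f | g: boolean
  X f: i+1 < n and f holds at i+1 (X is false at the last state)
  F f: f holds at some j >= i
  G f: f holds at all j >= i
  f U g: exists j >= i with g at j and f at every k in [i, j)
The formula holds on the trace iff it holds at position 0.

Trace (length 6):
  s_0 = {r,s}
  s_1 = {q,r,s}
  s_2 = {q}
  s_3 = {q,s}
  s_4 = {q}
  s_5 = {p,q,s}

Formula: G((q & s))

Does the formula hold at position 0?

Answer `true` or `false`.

s_0={r,s}: G((q & s))=False (q & s)=False q=False s=True
s_1={q,r,s}: G((q & s))=False (q & s)=True q=True s=True
s_2={q}: G((q & s))=False (q & s)=False q=True s=False
s_3={q,s}: G((q & s))=False (q & s)=True q=True s=True
s_4={q}: G((q & s))=False (q & s)=False q=True s=False
s_5={p,q,s}: G((q & s))=True (q & s)=True q=True s=True

Answer: false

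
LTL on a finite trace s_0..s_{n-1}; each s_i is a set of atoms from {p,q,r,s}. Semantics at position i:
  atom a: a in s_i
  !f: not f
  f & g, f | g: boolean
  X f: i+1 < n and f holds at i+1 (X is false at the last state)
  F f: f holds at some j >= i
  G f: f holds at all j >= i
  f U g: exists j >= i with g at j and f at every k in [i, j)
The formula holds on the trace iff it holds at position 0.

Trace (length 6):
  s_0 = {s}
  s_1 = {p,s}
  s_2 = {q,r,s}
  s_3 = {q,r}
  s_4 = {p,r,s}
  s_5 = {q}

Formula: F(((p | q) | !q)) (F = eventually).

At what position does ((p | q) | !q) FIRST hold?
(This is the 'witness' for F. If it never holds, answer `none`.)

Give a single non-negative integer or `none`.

s_0={s}: ((p | q) | !q)=True (p | q)=False p=False q=False !q=True
s_1={p,s}: ((p | q) | !q)=True (p | q)=True p=True q=False !q=True
s_2={q,r,s}: ((p | q) | !q)=True (p | q)=True p=False q=True !q=False
s_3={q,r}: ((p | q) | !q)=True (p | q)=True p=False q=True !q=False
s_4={p,r,s}: ((p | q) | !q)=True (p | q)=True p=True q=False !q=True
s_5={q}: ((p | q) | !q)=True (p | q)=True p=False q=True !q=False
F(((p | q) | !q)) holds; first witness at position 0.

Answer: 0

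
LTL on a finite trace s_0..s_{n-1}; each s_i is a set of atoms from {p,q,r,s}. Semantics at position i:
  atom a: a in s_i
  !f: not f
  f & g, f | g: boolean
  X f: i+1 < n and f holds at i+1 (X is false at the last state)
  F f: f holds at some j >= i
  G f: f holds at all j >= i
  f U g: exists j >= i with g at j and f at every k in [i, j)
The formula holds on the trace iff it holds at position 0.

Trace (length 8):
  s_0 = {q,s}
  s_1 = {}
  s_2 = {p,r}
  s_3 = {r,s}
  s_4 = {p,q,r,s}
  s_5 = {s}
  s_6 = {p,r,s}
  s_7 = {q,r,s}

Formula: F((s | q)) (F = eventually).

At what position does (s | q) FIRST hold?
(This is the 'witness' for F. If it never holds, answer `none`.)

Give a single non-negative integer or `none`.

Answer: 0

Derivation:
s_0={q,s}: (s | q)=True s=True q=True
s_1={}: (s | q)=False s=False q=False
s_2={p,r}: (s | q)=False s=False q=False
s_3={r,s}: (s | q)=True s=True q=False
s_4={p,q,r,s}: (s | q)=True s=True q=True
s_5={s}: (s | q)=True s=True q=False
s_6={p,r,s}: (s | q)=True s=True q=False
s_7={q,r,s}: (s | q)=True s=True q=True
F((s | q)) holds; first witness at position 0.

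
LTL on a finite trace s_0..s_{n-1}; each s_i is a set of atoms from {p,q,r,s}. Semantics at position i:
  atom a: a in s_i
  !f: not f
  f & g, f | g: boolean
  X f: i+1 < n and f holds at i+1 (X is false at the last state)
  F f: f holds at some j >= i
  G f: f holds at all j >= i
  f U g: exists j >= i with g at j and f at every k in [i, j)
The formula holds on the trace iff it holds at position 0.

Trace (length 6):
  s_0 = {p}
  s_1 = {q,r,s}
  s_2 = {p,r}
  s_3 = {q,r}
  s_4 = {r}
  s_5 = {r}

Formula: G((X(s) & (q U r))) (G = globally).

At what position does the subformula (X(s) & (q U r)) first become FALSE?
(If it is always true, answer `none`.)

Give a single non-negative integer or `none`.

Answer: 0

Derivation:
s_0={p}: (X(s) & (q U r))=False X(s)=True s=False (q U r)=False q=False r=False
s_1={q,r,s}: (X(s) & (q U r))=False X(s)=False s=True (q U r)=True q=True r=True
s_2={p,r}: (X(s) & (q U r))=False X(s)=False s=False (q U r)=True q=False r=True
s_3={q,r}: (X(s) & (q U r))=False X(s)=False s=False (q U r)=True q=True r=True
s_4={r}: (X(s) & (q U r))=False X(s)=False s=False (q U r)=True q=False r=True
s_5={r}: (X(s) & (q U r))=False X(s)=False s=False (q U r)=True q=False r=True
G((X(s) & (q U r))) holds globally = False
First violation at position 0.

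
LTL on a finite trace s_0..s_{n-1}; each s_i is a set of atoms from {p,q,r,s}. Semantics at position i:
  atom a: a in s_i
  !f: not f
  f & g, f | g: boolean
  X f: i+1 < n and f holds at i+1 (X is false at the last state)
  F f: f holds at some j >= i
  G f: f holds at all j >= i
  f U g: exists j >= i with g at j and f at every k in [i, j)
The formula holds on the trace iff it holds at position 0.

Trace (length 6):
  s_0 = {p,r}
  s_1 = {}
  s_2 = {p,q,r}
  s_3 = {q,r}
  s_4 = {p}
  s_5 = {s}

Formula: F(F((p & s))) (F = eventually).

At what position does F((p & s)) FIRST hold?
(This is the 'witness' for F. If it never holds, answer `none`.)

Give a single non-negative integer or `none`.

Answer: none

Derivation:
s_0={p,r}: F((p & s))=False (p & s)=False p=True s=False
s_1={}: F((p & s))=False (p & s)=False p=False s=False
s_2={p,q,r}: F((p & s))=False (p & s)=False p=True s=False
s_3={q,r}: F((p & s))=False (p & s)=False p=False s=False
s_4={p}: F((p & s))=False (p & s)=False p=True s=False
s_5={s}: F((p & s))=False (p & s)=False p=False s=True
F(F((p & s))) does not hold (no witness exists).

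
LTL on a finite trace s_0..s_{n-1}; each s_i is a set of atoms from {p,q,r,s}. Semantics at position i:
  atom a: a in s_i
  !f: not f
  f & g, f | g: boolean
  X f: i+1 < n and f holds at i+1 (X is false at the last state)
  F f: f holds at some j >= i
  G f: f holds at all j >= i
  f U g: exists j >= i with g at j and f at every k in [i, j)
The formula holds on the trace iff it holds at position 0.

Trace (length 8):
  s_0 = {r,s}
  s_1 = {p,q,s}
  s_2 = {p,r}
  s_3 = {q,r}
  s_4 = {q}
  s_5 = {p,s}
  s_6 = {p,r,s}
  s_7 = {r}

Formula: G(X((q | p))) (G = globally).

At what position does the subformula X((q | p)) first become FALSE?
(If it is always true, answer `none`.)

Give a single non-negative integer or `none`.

s_0={r,s}: X((q | p))=True (q | p)=False q=False p=False
s_1={p,q,s}: X((q | p))=True (q | p)=True q=True p=True
s_2={p,r}: X((q | p))=True (q | p)=True q=False p=True
s_3={q,r}: X((q | p))=True (q | p)=True q=True p=False
s_4={q}: X((q | p))=True (q | p)=True q=True p=False
s_5={p,s}: X((q | p))=True (q | p)=True q=False p=True
s_6={p,r,s}: X((q | p))=False (q | p)=True q=False p=True
s_7={r}: X((q | p))=False (q | p)=False q=False p=False
G(X((q | p))) holds globally = False
First violation at position 6.

Answer: 6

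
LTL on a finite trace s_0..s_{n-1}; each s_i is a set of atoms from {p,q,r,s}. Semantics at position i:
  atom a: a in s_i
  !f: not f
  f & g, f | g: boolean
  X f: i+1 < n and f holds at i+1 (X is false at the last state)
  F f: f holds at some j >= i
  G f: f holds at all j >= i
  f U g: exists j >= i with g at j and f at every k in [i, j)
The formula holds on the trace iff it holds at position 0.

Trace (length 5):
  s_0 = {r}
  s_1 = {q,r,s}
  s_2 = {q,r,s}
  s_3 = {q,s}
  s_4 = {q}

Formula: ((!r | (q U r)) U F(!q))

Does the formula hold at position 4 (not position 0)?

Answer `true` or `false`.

s_0={r}: ((!r | (q U r)) U F(!q))=True (!r | (q U r))=True !r=False r=True (q U r)=True q=False F(!q)=True !q=True
s_1={q,r,s}: ((!r | (q U r)) U F(!q))=False (!r | (q U r))=True !r=False r=True (q U r)=True q=True F(!q)=False !q=False
s_2={q,r,s}: ((!r | (q U r)) U F(!q))=False (!r | (q U r))=True !r=False r=True (q U r)=True q=True F(!q)=False !q=False
s_3={q,s}: ((!r | (q U r)) U F(!q))=False (!r | (q U r))=True !r=True r=False (q U r)=False q=True F(!q)=False !q=False
s_4={q}: ((!r | (q U r)) U F(!q))=False (!r | (q U r))=True !r=True r=False (q U r)=False q=True F(!q)=False !q=False
Evaluating at position 4: result = False

Answer: false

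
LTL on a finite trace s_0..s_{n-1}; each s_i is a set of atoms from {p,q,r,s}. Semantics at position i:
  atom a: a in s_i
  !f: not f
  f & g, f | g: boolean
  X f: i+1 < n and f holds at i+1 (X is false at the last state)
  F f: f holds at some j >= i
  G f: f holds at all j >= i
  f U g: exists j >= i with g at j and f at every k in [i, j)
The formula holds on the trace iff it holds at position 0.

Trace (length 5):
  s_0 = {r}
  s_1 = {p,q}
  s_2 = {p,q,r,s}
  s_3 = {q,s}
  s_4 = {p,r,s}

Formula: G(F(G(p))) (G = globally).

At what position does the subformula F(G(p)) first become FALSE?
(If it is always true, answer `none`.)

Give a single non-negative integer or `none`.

s_0={r}: F(G(p))=True G(p)=False p=False
s_1={p,q}: F(G(p))=True G(p)=False p=True
s_2={p,q,r,s}: F(G(p))=True G(p)=False p=True
s_3={q,s}: F(G(p))=True G(p)=False p=False
s_4={p,r,s}: F(G(p))=True G(p)=True p=True
G(F(G(p))) holds globally = True
No violation — formula holds at every position.

Answer: none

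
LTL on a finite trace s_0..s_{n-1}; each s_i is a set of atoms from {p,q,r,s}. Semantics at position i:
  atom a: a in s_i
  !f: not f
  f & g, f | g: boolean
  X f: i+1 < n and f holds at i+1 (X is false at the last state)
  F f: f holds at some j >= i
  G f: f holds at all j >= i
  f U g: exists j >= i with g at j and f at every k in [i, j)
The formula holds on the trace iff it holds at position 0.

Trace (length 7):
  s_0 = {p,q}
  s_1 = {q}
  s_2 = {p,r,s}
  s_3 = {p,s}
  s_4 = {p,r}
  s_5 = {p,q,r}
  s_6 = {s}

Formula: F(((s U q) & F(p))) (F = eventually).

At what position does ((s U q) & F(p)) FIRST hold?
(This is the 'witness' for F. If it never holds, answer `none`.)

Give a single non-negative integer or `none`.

s_0={p,q}: ((s U q) & F(p))=True (s U q)=True s=False q=True F(p)=True p=True
s_1={q}: ((s U q) & F(p))=True (s U q)=True s=False q=True F(p)=True p=False
s_2={p,r,s}: ((s U q) & F(p))=False (s U q)=False s=True q=False F(p)=True p=True
s_3={p,s}: ((s U q) & F(p))=False (s U q)=False s=True q=False F(p)=True p=True
s_4={p,r}: ((s U q) & F(p))=False (s U q)=False s=False q=False F(p)=True p=True
s_5={p,q,r}: ((s U q) & F(p))=True (s U q)=True s=False q=True F(p)=True p=True
s_6={s}: ((s U q) & F(p))=False (s U q)=False s=True q=False F(p)=False p=False
F(((s U q) & F(p))) holds; first witness at position 0.

Answer: 0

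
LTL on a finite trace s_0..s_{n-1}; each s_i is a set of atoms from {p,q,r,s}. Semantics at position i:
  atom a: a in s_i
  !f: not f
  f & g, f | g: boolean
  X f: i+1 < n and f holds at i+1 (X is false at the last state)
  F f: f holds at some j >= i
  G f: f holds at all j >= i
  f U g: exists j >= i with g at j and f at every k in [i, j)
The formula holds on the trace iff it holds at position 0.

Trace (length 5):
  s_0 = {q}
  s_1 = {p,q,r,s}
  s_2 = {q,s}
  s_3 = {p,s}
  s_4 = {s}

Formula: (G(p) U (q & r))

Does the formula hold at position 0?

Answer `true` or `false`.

s_0={q}: (G(p) U (q & r))=False G(p)=False p=False (q & r)=False q=True r=False
s_1={p,q,r,s}: (G(p) U (q & r))=True G(p)=False p=True (q & r)=True q=True r=True
s_2={q,s}: (G(p) U (q & r))=False G(p)=False p=False (q & r)=False q=True r=False
s_3={p,s}: (G(p) U (q & r))=False G(p)=False p=True (q & r)=False q=False r=False
s_4={s}: (G(p) U (q & r))=False G(p)=False p=False (q & r)=False q=False r=False

Answer: false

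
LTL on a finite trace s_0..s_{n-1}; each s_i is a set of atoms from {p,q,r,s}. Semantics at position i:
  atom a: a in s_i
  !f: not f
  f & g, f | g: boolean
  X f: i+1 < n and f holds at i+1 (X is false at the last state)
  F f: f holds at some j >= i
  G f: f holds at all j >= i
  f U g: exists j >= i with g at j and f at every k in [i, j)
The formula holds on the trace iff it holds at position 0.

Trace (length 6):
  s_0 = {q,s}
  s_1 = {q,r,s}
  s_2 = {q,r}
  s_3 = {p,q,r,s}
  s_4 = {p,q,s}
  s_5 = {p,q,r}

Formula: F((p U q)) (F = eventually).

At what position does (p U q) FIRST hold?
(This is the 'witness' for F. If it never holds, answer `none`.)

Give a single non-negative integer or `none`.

Answer: 0

Derivation:
s_0={q,s}: (p U q)=True p=False q=True
s_1={q,r,s}: (p U q)=True p=False q=True
s_2={q,r}: (p U q)=True p=False q=True
s_3={p,q,r,s}: (p U q)=True p=True q=True
s_4={p,q,s}: (p U q)=True p=True q=True
s_5={p,q,r}: (p U q)=True p=True q=True
F((p U q)) holds; first witness at position 0.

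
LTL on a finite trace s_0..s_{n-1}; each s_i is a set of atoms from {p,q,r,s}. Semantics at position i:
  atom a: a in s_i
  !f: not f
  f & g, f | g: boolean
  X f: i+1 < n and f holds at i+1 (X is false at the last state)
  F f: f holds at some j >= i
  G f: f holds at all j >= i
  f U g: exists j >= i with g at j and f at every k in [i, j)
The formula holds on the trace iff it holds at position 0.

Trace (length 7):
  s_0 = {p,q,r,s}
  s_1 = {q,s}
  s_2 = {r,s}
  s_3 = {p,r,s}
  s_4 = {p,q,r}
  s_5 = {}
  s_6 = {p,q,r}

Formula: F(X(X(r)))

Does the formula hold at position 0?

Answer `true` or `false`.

s_0={p,q,r,s}: F(X(X(r)))=True X(X(r))=True X(r)=False r=True
s_1={q,s}: F(X(X(r)))=True X(X(r))=True X(r)=True r=False
s_2={r,s}: F(X(X(r)))=True X(X(r))=True X(r)=True r=True
s_3={p,r,s}: F(X(X(r)))=True X(X(r))=False X(r)=True r=True
s_4={p,q,r}: F(X(X(r)))=True X(X(r))=True X(r)=False r=True
s_5={}: F(X(X(r)))=False X(X(r))=False X(r)=True r=False
s_6={p,q,r}: F(X(X(r)))=False X(X(r))=False X(r)=False r=True

Answer: true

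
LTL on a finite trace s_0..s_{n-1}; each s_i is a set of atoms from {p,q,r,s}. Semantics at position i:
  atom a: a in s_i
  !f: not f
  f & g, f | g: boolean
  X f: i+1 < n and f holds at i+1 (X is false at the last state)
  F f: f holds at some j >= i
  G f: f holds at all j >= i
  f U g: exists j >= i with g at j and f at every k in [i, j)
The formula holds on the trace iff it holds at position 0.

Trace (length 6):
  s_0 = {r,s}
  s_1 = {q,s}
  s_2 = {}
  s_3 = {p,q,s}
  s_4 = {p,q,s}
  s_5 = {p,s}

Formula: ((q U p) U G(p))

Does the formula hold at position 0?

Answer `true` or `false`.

s_0={r,s}: ((q U p) U G(p))=False (q U p)=False q=False p=False G(p)=False
s_1={q,s}: ((q U p) U G(p))=False (q U p)=False q=True p=False G(p)=False
s_2={}: ((q U p) U G(p))=False (q U p)=False q=False p=False G(p)=False
s_3={p,q,s}: ((q U p) U G(p))=True (q U p)=True q=True p=True G(p)=True
s_4={p,q,s}: ((q U p) U G(p))=True (q U p)=True q=True p=True G(p)=True
s_5={p,s}: ((q U p) U G(p))=True (q U p)=True q=False p=True G(p)=True

Answer: false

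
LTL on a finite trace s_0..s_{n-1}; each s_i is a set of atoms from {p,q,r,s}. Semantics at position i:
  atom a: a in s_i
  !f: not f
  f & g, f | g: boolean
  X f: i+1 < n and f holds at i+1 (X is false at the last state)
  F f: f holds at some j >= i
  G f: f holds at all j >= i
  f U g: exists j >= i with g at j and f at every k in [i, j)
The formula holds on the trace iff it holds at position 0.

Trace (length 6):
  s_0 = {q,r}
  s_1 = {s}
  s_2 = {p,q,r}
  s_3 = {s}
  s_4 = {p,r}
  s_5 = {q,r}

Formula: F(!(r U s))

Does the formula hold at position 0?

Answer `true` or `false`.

s_0={q,r}: F(!(r U s))=True !(r U s)=False (r U s)=True r=True s=False
s_1={s}: F(!(r U s))=True !(r U s)=False (r U s)=True r=False s=True
s_2={p,q,r}: F(!(r U s))=True !(r U s)=False (r U s)=True r=True s=False
s_3={s}: F(!(r U s))=True !(r U s)=False (r U s)=True r=False s=True
s_4={p,r}: F(!(r U s))=True !(r U s)=True (r U s)=False r=True s=False
s_5={q,r}: F(!(r U s))=True !(r U s)=True (r U s)=False r=True s=False

Answer: true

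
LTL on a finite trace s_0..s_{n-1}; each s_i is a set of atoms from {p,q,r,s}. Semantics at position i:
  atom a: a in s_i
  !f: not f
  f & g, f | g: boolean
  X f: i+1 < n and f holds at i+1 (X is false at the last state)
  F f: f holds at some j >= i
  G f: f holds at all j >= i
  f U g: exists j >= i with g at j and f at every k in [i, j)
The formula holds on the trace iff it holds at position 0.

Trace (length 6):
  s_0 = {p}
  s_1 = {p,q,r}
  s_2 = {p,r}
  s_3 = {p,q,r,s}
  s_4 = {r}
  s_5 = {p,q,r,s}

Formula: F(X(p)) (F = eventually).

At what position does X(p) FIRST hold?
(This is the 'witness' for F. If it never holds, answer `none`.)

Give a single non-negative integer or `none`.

s_0={p}: X(p)=True p=True
s_1={p,q,r}: X(p)=True p=True
s_2={p,r}: X(p)=True p=True
s_3={p,q,r,s}: X(p)=False p=True
s_4={r}: X(p)=True p=False
s_5={p,q,r,s}: X(p)=False p=True
F(X(p)) holds; first witness at position 0.

Answer: 0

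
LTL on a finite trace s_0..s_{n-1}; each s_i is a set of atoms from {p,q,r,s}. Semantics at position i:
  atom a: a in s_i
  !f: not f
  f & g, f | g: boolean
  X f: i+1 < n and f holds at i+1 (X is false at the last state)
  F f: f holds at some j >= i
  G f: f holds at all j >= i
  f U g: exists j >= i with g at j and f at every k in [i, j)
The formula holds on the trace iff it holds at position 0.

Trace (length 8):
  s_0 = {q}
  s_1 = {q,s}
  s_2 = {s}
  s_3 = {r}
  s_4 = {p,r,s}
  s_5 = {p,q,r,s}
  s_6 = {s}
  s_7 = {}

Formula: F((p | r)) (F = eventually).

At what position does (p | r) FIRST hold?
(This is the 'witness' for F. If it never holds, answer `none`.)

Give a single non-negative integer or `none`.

Answer: 3

Derivation:
s_0={q}: (p | r)=False p=False r=False
s_1={q,s}: (p | r)=False p=False r=False
s_2={s}: (p | r)=False p=False r=False
s_3={r}: (p | r)=True p=False r=True
s_4={p,r,s}: (p | r)=True p=True r=True
s_5={p,q,r,s}: (p | r)=True p=True r=True
s_6={s}: (p | r)=False p=False r=False
s_7={}: (p | r)=False p=False r=False
F((p | r)) holds; first witness at position 3.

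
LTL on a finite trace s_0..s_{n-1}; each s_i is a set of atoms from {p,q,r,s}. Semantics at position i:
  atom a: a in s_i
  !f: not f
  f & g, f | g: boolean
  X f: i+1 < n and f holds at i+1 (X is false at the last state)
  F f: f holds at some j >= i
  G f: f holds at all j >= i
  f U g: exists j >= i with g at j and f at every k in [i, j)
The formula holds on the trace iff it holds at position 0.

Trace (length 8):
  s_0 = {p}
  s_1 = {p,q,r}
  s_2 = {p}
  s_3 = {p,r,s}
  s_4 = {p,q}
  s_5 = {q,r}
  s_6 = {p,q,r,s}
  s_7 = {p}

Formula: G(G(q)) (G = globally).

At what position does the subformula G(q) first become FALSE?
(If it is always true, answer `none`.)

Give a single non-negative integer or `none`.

Answer: 0

Derivation:
s_0={p}: G(q)=False q=False
s_1={p,q,r}: G(q)=False q=True
s_2={p}: G(q)=False q=False
s_3={p,r,s}: G(q)=False q=False
s_4={p,q}: G(q)=False q=True
s_5={q,r}: G(q)=False q=True
s_6={p,q,r,s}: G(q)=False q=True
s_7={p}: G(q)=False q=False
G(G(q)) holds globally = False
First violation at position 0.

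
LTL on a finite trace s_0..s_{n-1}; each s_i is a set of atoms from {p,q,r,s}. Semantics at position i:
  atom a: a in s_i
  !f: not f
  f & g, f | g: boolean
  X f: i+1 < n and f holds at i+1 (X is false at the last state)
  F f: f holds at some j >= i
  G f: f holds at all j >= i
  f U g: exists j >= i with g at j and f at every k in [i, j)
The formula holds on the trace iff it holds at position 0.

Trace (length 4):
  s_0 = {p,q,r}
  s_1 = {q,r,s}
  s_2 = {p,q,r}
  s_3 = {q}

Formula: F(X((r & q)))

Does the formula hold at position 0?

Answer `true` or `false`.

Answer: true

Derivation:
s_0={p,q,r}: F(X((r & q)))=True X((r & q))=True (r & q)=True r=True q=True
s_1={q,r,s}: F(X((r & q)))=True X((r & q))=True (r & q)=True r=True q=True
s_2={p,q,r}: F(X((r & q)))=False X((r & q))=False (r & q)=True r=True q=True
s_3={q}: F(X((r & q)))=False X((r & q))=False (r & q)=False r=False q=True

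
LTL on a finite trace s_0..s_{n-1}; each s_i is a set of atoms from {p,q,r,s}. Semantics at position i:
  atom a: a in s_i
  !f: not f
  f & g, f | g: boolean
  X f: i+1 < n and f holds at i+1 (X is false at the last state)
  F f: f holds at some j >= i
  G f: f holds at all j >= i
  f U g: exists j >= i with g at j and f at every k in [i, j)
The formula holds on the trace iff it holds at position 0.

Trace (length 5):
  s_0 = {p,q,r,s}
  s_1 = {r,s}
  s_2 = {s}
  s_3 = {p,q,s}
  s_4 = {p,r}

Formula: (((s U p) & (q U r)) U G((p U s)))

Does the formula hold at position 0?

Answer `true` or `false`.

Answer: false

Derivation:
s_0={p,q,r,s}: (((s U p) & (q U r)) U G((p U s)))=False ((s U p) & (q U r))=True (s U p)=True s=True p=True (q U r)=True q=True r=True G((p U s))=False (p U s)=True
s_1={r,s}: (((s U p) & (q U r)) U G((p U s)))=False ((s U p) & (q U r))=True (s U p)=True s=True p=False (q U r)=True q=False r=True G((p U s))=False (p U s)=True
s_2={s}: (((s U p) & (q U r)) U G((p U s)))=False ((s U p) & (q U r))=False (s U p)=True s=True p=False (q U r)=False q=False r=False G((p U s))=False (p U s)=True
s_3={p,q,s}: (((s U p) & (q U r)) U G((p U s)))=False ((s U p) & (q U r))=True (s U p)=True s=True p=True (q U r)=True q=True r=False G((p U s))=False (p U s)=True
s_4={p,r}: (((s U p) & (q U r)) U G((p U s)))=False ((s U p) & (q U r))=True (s U p)=True s=False p=True (q U r)=True q=False r=True G((p U s))=False (p U s)=False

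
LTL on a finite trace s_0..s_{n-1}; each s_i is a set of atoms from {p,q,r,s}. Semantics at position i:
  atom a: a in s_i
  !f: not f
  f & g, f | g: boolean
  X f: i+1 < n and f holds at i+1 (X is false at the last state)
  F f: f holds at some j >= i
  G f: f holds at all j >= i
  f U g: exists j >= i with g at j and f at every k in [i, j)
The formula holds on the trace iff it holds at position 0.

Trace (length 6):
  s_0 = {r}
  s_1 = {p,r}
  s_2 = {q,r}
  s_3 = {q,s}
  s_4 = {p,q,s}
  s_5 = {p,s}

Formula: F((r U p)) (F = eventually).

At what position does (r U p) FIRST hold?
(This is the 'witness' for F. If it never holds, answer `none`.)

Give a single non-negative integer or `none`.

s_0={r}: (r U p)=True r=True p=False
s_1={p,r}: (r U p)=True r=True p=True
s_2={q,r}: (r U p)=False r=True p=False
s_3={q,s}: (r U p)=False r=False p=False
s_4={p,q,s}: (r U p)=True r=False p=True
s_5={p,s}: (r U p)=True r=False p=True
F((r U p)) holds; first witness at position 0.

Answer: 0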